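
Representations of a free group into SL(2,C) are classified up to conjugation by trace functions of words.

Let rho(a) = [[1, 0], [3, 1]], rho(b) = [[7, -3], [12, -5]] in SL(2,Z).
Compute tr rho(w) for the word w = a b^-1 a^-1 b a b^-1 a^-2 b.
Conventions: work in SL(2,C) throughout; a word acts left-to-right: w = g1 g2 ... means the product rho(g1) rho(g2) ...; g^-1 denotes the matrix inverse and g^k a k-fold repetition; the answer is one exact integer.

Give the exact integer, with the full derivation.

rho(a) = [[1, 0], [3, 1]]
... * rho(b^-1) = [[-5, 3], [-12, 7]]  ->  [[-5, 3], [-27, 16]]
... * rho(a^-1) = [[1, 0], [-3, 1]]  ->  [[-14, 3], [-75, 16]]
... * rho(b) = [[7, -3], [12, -5]]  ->  [[-62, 27], [-333, 145]]
... * rho(a) = [[1, 0], [3, 1]]  ->  [[19, 27], [102, 145]]
... * rho(b^-1) = [[-5, 3], [-12, 7]]  ->  [[-419, 246], [-2250, 1321]]
... * rho(a^-1) = [[1, 0], [-3, 1]]  ->  [[-1157, 246], [-6213, 1321]]
... * rho(a^-1) = [[1, 0], [-3, 1]]  ->  [[-1895, 246], [-10176, 1321]]
... * rho(b) = [[7, -3], [12, -5]]  ->  [[-10313, 4455], [-55380, 23923]]
tr = -10313 + 23923 = 13610

13610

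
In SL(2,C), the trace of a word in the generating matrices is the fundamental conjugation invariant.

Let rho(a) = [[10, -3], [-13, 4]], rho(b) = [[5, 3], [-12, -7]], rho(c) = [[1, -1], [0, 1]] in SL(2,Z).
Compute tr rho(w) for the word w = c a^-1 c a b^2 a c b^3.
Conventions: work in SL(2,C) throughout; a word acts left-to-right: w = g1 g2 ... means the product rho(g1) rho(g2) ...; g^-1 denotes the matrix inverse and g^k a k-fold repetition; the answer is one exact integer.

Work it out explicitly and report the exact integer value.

90134

rho(c) = [[1, -1], [0, 1]]
... * rho(a^-1) = [[4, 3], [13, 10]]  ->  [[-9, -7], [13, 10]]
... * rho(c) = [[1, -1], [0, 1]]  ->  [[-9, 2], [13, -3]]
... * rho(a) = [[10, -3], [-13, 4]]  ->  [[-116, 35], [169, -51]]
... * rho(b) = [[5, 3], [-12, -7]]  ->  [[-1000, -593], [1457, 864]]
... * rho(b) = [[5, 3], [-12, -7]]  ->  [[2116, 1151], [-3083, -1677]]
... * rho(a) = [[10, -3], [-13, 4]]  ->  [[6197, -1744], [-9029, 2541]]
... * rho(c) = [[1, -1], [0, 1]]  ->  [[6197, -7941], [-9029, 11570]]
... * rho(b) = [[5, 3], [-12, -7]]  ->  [[126277, 74178], [-183985, -108077]]
... * rho(b) = [[5, 3], [-12, -7]]  ->  [[-258751, -140415], [376999, 204584]]
... * rho(b) = [[5, 3], [-12, -7]]  ->  [[391225, 206652], [-570013, -301091]]
tr = 391225 + -301091 = 90134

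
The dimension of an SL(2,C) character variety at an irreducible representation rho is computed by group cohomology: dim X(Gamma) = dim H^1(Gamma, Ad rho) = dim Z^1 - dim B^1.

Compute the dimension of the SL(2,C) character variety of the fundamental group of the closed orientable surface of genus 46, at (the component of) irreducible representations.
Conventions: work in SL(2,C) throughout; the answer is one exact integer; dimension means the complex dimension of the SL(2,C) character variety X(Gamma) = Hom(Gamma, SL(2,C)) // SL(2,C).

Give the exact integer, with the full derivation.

pi_1 of the closed genus-46 surface has 92 generators bound by the single product-of-commutators relator.
Before the relator condition, cocycle space has dim 3*92 = 276.
At an irreducible rho, H^2 = coker(d_2) vanishes (Poincare duality: H^2 is dual to H^0 = invariants = 0), so d_2 is surjective onto sl_2 and dim Z^1 = 276 - 3 = 273.
Coboundaries contribute dim B^1 = 3 (injective at irreducible rho).
dim X = dim H^1 = 273 - 3 = 270.

270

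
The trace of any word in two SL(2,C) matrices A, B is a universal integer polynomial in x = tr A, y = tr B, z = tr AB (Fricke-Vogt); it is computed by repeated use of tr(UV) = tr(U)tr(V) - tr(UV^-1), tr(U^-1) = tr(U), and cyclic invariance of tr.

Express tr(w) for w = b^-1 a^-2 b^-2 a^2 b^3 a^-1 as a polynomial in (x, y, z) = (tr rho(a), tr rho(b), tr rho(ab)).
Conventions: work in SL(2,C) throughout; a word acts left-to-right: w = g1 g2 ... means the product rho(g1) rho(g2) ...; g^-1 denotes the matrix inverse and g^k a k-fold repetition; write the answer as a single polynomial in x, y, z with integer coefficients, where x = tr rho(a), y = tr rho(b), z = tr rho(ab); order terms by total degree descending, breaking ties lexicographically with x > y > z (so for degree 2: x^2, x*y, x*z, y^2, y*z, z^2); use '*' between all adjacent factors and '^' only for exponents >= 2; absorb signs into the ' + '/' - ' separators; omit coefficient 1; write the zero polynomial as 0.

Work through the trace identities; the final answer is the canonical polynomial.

-x^3*y^4*z^2 + x^4*y^3*z + 2*x^2*y^5*z + x^2*y^3*z^3 - x^3*y^4 + x^3*y^2*z^2 - x*y^6 - x*y^4*z^2 - x^4*y*z - 7*x^2*y^3*z - x^2*y*z^3 + 2*x^3*y^2 + 6*x*y^4 + 2*x*y^2*z^2 + 4*x^2*y*z - 8*x*y^2 + x

tr(a b^2) = tr(b) tr(a b) - tr(a)   [square of b] = y*z - x
and tr(b^2) = tr(b) tr(b) - tr(1)   [square of b] = y^2 - 2
next, tr(a^2 b^2) = tr(a) tr(b^2 a) - tr(b^2)   [square of a] = x*y*z - x^2 - y^2 + 2
and tr(a^2 b) = tr(a) tr(b a) - tr(b)   [square of a] = x*z - y
next, tr(b a^2 b^2) = tr(b) tr(a^2 b^2) - tr(a^2 b)   [square of b] = x*y^2*z - x^2*y - y^3 - x*z + 3*y
tr(b a b a) = tr(b a) tr(b a) - tr(1)   [split at a repeated b] = z^2 - 2
and tr(a b a^2 b) = tr(a) tr(b a b a) - tr(b a b)   [square of a] = x*z^2 - y*z - x
tr(a b a^2) = tr(a) tr(b a^2) - tr(b a)   [square of a] = x^2*z - x*y - z
and tr(b a^2 b^2 a) = tr(b) tr(a b a^2 b) - tr(a b a^2)   [square of b] = x*y*z^2 - x^2*z - y^2*z + z
and tr(a^2 b^2 a^-1 b) = tr(b a^2 b^2) tr(a) - tr(b a^2 b^2 a)   [inverse elimination on a] = x^2*y^2*z - x^3*y - x*y^3 - x*y*z^2 + y^2*z + 3*x*y - z
tr(a^-1 b^-1 a^2 b^2) = tr(a^2 b^2 a^-1) tr(b) - tr(a^2 b^2 a^-1 b)   [inverse elimination on b] = -x^2*y^2*z + x^3*y + x*y^3 + x*y*z^2 - 4*x*y + z
next, tr(a^2 b^2 a^-2 b^-1) = tr(a^-1 b^-1 a^2 b^2) tr(a) - tr(a^-1 b^-1 a^2 b^2 a)   [inverse elimination on a] = -x^3*y^2*z + x^4*y + x^2*y^3 + x^2*y*z^2 - 4*x^2*y + y
tr(a^-2 b^-2 a^2 b^2) = tr(a^2 b^2 a^-2 b^-1) tr(b) - tr(a^2 b^2 a^-2)   [inverse elimination on b] = -x^3*y^3*z + x^4*y^2 + x^2*y^4 + x^2*y^2*z^2 - 4*x^2*y^2 + 2
tr(a b^3) = tr(b) tr(a b^2) - tr(a b)   [square of b] = y^2*z - x*y - z
tr(b^4 a) = tr(b) tr(a b^3) - tr(a b^2)   [square of b] = y^3*z - x*y^2 - 2*y*z + x
tr(b^3) = tr(b) tr(b^2) - tr(b)   [square of b] = y^3 - 3*y
tr(b^4) = tr(b) tr(b^3) - tr(b^2)   [square of b] = y^4 - 4*y^2 + 2
tr(b a^2 b^3) = tr(a) tr(b^4 a) - tr(b^4)   [square of a] = x*y^3*z - x^2*y^2 - y^4 - 2*x*y*z + x^2 + 4*y^2 - 2
tr(b a^2 b^3 a) = tr(b) tr(b a b a^2 b) - tr(b a b a^2)   [square of b] = x*y^2*z^2 - x^2*y*z - y^3*z - x*z^2 + 2*y*z + x
tr(a^2 b^3 a^-1 b) = tr(b a^2 b^3) tr(a) - tr(b a^2 b^3 a)   [inverse elimination on a] = x^2*y^3*z - x^3*y^2 - x*y^4 - x*y^2*z^2 - x^2*y*z + y^3*z + x^3 + 4*x*y^2 + x*z^2 - 2*y*z - 3*x
and tr(a^2 b^3 a^-1 b^-1) = tr(a^2 b^3 a^-1) tr(b) - tr(a^2 b^3 a^-1 b)   [inverse elimination on b] = -x^2*y^3*z + x^3*y^2 + x*y^4 + x*y^2*z^2 + x^2*y*z - x^3 - 5*x*y^2 - x*z^2 + y*z + 3*x
tr(a^-1 b^-2 a^2 b^3) = tr(a^2 b^3 a^-1 b^-1) tr(b) - tr(a^2 b^3 a^-1)   [inverse elimination on b] = -x^2*y^4*z + x^3*y^3 + x*y^5 + x*y^3*z^2 + x^2*y^2*z - x^3*y - 5*x*y^3 - x*y*z^2 + 4*x*y + z
next, tr(a b a b^2) = tr(b) tr(a b a b) - tr(a b a)   [square of b] = y*z^2 - x*z - y
next, tr(a b^3 a b) = tr(b) tr(a b a b^2) - tr(a b a b)   [square of b] = y^2*z^2 - x*y*z - y^2 - z^2 + 2
next, tr(b a b^2 a b) = tr(b) tr(a b^2 a b) - tr(a b^2 a)   [square of b] = y^2*z^2 - 2*x*y*z + x^2 - 2
and tr(b^3 a b^2 a) = tr(b) tr(b a b^2 a b) - tr(b a b^2 a)   [square of b] = y^3*z^2 - 2*x*y^2*z + x^2*y - y*z^2 + x*z - y
next, tr(b^3 a b^2) = tr(b) tr(b^2 a b^2) - tr(b^2 a b)   [square of b] = y^4*z - x*y^3 - 3*y^2*z + 2*x*y + z
and tr(b a^2 b^3 a b) = tr(a) tr(b^3 a b^2 a) - tr(b^3 a b^2)   [square of a] = x*y^3*z^2 - 2*x^2*y^2*z - y^4*z + x^3*y + x*y^3 - x*y*z^2 + x^2*z + 3*y^2*z - 3*x*y - z
tr(a b a b a b) = tr(b a) tr(b a b a) - tr(b^-1 a^-1)   [split at a repeated b] = z^3 - 3*z
next, tr(a b a b a b^2) = tr(b) tr(a b a b a b) - tr(a b a b a)   [square of b] = y*z^3 - x*z^2 - 2*y*z + x
and tr(b^3 a b a b a) = tr(b) tr(a b a b a b^2) - tr(a b a b a b)   [square of b] = y^2*z^3 - x*y*z^2 - 2*y^2*z - z^3 + x*y + 3*z
tr(b^3 a b a b) = tr(b) tr(b^2 a b a b) - tr(b^2 a b a)   [square of b] = y^3*z^2 - x*y^2*z - y^3 - 2*y*z^2 + x*z + 3*y
tr(b a^2 b^3 a b a) = tr(a) tr(b^3 a b a b a) - tr(b^3 a b a b)   [square of a] = x*y^2*z^3 - x^2*y*z^2 - y^3*z^2 - x*y^2*z - x*z^3 + x^2*y + y^3 + 2*y*z^2 + 2*x*z - 3*y
tr(a^2 b^3 a b a^-1 b) = tr(b a^2 b^3 a b) tr(a) - tr(b a^2 b^3 a b a)   [inverse elimination on a] = x^2*y^3*z^2 - 2*x^3*y^2*z - x*y^4*z - x*y^2*z^3 + x^4*y + x^2*y^3 + y^3*z^2 + x^3*z + 4*x*y^2*z + x*z^3 - 4*x^2*y - y^3 - 2*y*z^2 - 3*x*z + 3*y
next, tr(a^-1 b^-1 a^2 b^3 a b) = tr(a^2 b^3 a b a^-1) tr(b) - tr(a^2 b^3 a b a^-1 b)   [inverse elimination on b] = -x^2*y^3*z^2 + 2*x^3*y^2*z + x*y^4*z + x*y^2*z^3 - x^4*y - x^2*y^3 - x^3*z - 5*x*y^2*z - x*z^3 + 4*x^2*y + y*z^2 + 3*x*z - y
tr(a^2 b^3 a) = tr(a) tr(a b^3 a) - tr(a b^3)   [square of a] = x^2*y^2*z - x^3*y - x*y^3 - x^2*z - y^2*z + 4*x*y + z
tr(a^2 b^3 a b a^-2 b^-1) = tr(a^-1 b^-1 a^2 b^3 a b) tr(a) - tr(a^-1 b^-1 a^2 b^3 a b a)   [inverse elimination on a] = -x^3*y^3*z^2 + 2*x^4*y^2*z + x^2*y^4*z + x^2*y^2*z^3 - x^5*y - x^3*y^3 - x^4*z - 6*x^2*y^2*z - x^2*z^3 + 5*x^3*y + x*y^3 + x*y*z^2 + 4*x^2*z + y^2*z - 5*x*y - z
next, tr(a^-2 b^-2 a^2 b^3 a b) = tr(a^2 b^3 a b a^-2 b^-1) tr(b) - tr(a^2 b^3 a b a^-2)   [inverse elimination on b] = -x^3*y^4*z^2 + 2*x^4*y^3*z + x^2*y^5*z + x^2*y^3*z^3 - x^5*y^2 - x^3*y^4 - x^4*y*z - 6*x^2*y^3*z - x^2*y*z^3 + 5*x^3*y^2 + x*y^4 + x*y^2*z^2 + 4*x^2*y*z - 4*x*y^2 + y*z - x
tr(b^-1 a^-2 b^-2 a^2 b^3 a) = tr(a^-2 b^-2 a^2 b^3 a) tr(b) - tr(a^-2 b^-2 a^2 b^3 a b)   [inverse elimination on b] = x^3*y^4*z^2 - 2*x^4*y^3*z - 2*x^2*y^5*z - x^2*y^3*z^3 + x^5*y^2 + 2*x^3*y^4 + x*y^6 + x*y^4*z^2 + x^4*y*z + 7*x^2*y^3*z + x^2*y*z^3 - 6*x^3*y^2 - 6*x*y^4 - 2*x*y^2*z^2 - 4*x^2*y*z + 8*x*y^2 + x
tr(b^-1 a^-2 b^-2 a^2 b^3 a^-1) = tr(b^-1 a^-2 b^-2 a^2 b^3) tr(a) - tr(b^-1 a^-2 b^-2 a^2 b^3 a)   [inverse elimination on a] = -x^3*y^4*z^2 + x^4*y^3*z + 2*x^2*y^5*z + x^2*y^3*z^3 - x^3*y^4 + x^3*y^2*z^2 - x*y^6 - x*y^4*z^2 - x^4*y*z - 7*x^2*y^3*z - x^2*y*z^3 + 2*x^3*y^2 + 6*x*y^4 + 2*x*y^2*z^2 + 4*x^2*y*z - 8*x*y^2 + x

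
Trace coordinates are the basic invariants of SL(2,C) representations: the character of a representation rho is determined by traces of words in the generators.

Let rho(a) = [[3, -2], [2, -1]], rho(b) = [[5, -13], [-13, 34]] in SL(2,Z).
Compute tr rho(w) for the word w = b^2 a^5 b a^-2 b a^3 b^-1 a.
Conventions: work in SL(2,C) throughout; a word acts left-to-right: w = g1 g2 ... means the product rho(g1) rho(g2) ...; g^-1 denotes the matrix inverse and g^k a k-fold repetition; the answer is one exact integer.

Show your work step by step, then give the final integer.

rho(b) = [[5, -13], [-13, 34]]
... * rho(b) = [[5, -13], [-13, 34]]  ->  [[194, -507], [-507, 1325]]
... * rho(a) = [[3, -2], [2, -1]]  ->  [[-432, 119], [1129, -311]]
... * rho(a) = [[3, -2], [2, -1]]  ->  [[-1058, 745], [2765, -1947]]
... * rho(a) = [[3, -2], [2, -1]]  ->  [[-1684, 1371], [4401, -3583]]
... * rho(a) = [[3, -2], [2, -1]]  ->  [[-2310, 1997], [6037, -5219]]
... * rho(a) = [[3, -2], [2, -1]]  ->  [[-2936, 2623], [7673, -6855]]
... * rho(b) = [[5, -13], [-13, 34]]  ->  [[-48779, 127350], [127480, -332819]]
... * rho(a^-1) = [[-1, 2], [-2, 3]]  ->  [[-205921, 284492], [538158, -743497]]
... * rho(a^-1) = [[-1, 2], [-2, 3]]  ->  [[-363063, 441634], [948836, -1154175]]
... * rho(b) = [[5, -13], [-13, 34]]  ->  [[-7556557, 19735375], [19748455, -51576818]]
... * rho(a) = [[3, -2], [2, -1]]  ->  [[16801079, -4622261], [-43908271, 12079908]]
... * rho(a) = [[3, -2], [2, -1]]  ->  [[41158715, -28979897], [-107564997, 75736634]]
... * rho(a) = [[3, -2], [2, -1]]  ->  [[65516351, -53337533], [-171221723, 139393360]]
... * rho(b^-1) = [[34, 13], [13, 5]]  ->  [[1534168005, 585024898], [-4009424902, -1528915599]]
... * rho(a) = [[3, -2], [2, -1]]  ->  [[5772553811, -3653360908], [-15086105904, 9547765403]]
tr = 5772553811 + 9547765403 = 15320319214

15320319214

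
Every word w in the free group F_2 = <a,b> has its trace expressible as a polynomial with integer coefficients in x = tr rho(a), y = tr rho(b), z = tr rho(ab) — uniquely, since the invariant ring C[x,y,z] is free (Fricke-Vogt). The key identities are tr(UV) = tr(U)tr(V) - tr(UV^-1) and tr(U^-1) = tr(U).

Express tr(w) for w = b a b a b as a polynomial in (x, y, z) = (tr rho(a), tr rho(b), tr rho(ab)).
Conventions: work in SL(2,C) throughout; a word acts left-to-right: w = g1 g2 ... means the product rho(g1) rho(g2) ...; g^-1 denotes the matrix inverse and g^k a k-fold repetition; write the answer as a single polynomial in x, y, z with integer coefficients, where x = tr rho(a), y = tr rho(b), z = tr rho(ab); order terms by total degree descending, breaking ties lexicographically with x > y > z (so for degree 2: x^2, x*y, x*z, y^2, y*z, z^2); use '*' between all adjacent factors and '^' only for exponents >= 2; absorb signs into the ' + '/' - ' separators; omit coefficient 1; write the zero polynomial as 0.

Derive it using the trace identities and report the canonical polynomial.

trace(a b a b) = trace(b a) * trace(b a) - trace(1) = z^2 - 2
and trace(a b a) = trace(a) * trace(b a) - trace(b) = x*z - y
trace(b a b a b) = trace(b) * trace(a b a b) - trace(a b a) = y*z^2 - x*z - y

y*z^2 - x*z - y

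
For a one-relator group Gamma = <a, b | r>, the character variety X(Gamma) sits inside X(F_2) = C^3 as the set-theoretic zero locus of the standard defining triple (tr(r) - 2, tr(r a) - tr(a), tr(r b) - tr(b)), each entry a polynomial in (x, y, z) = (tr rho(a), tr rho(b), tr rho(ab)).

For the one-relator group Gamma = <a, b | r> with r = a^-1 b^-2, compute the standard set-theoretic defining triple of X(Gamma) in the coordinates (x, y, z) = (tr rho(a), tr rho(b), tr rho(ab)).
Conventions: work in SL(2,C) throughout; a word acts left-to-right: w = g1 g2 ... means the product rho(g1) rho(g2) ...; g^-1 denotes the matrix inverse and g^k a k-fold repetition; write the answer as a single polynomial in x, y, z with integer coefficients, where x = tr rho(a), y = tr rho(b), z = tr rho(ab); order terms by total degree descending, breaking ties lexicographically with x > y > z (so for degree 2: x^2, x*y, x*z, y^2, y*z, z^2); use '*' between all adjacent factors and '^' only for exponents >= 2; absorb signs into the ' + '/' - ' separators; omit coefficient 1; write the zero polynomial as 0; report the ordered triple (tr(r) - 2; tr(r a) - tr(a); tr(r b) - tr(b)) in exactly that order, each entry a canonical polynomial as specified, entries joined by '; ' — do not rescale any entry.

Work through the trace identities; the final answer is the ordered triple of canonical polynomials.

y*z - x - 2; y^2 - x - 2; -y + z

and trace(b^-1) = trace(b) = y
trace(b^-2) = trace(b^-1)*trace(b) - trace(1) = y^2 - 2
trace(b^-1 a) = trace(a)*trace(b) - trace(a b) = x*y - z
next, trace(b^-2 a) = trace(b^-1 a)*trace(b) - trace(b^-1 a b) = x*y^2 - y*z - x
trace(a^-1 b^-2) = trace(b^-2)*trace(a) - trace(b^-2 a) = y*z - x
assemble the triple (trace(r) - 2; trace(r a) - x; trace(r b) - y)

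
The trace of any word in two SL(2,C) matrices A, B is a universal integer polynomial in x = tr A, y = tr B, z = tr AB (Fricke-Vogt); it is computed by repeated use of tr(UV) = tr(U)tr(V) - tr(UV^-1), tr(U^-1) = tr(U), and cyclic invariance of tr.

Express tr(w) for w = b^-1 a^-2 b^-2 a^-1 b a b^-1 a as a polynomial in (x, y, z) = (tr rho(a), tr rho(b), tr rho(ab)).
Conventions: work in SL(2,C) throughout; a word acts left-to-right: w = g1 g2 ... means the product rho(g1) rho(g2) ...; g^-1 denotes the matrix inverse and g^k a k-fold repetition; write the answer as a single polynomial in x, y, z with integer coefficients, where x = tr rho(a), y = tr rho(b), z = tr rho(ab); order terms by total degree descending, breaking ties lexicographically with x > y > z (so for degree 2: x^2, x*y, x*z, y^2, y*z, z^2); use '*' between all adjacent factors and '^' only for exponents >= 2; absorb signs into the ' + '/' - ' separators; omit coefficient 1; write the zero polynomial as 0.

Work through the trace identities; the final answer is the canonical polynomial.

reduce: tr(b^-1) = tr(b) = y
tr(b a b) = tr(b) * tr(a b) - tr(a) = y*z - x
reduce: tr(b a b a) = tr(b a) * tr(b a) - tr(1)   [split at repeated b] = z^2 - 2
so tr(a^-1 b a b) = tr(b a b) * tr(a) - tr(b a b a) = x*y*z - x^2 - z^2 + 2
tr(a b^-1 a^-1 b) = tr(a^-1 b a) * tr(b) - tr(a^-1 b a b) = -x*y*z + x^2 + y^2 + z^2 - 2
so tr(b^-1 a b^-1 a^-1) = tr(a b^-1 a^-1) * tr(b) - tr(a b^-1 a^-1 b) = x*y*z - x^2 - z^2 + 2
so tr(a b a) = tr(a) * tr(b a) - tr(b) = x*z - y
tr(a b a b^-1) = tr(a b a) * tr(b) - tr(a b a b) = x*y*z - y^2 - z^2 + 2
tr(b^-1 a b a b^-1) = tr(a b a b^-1) * tr(b) - tr(a b a) = x*y^2*z - y^3 - y*z^2 - x*z + 3*y
reduce: tr(a^2 b a) = tr(a) * tr(a b a) - tr(a b) = x^2*z - x*y - z
so tr(a^2 b a b) = tr(a) * tr(b a b a) - tr(b a b) = x*z^2 - y*z - x
so tr(a b a b^-1 a) = tr(a^2 b a) * tr(b) - tr(a^2 b a b) = x^2*y*z - x*y^2 - x*z^2 + x
reduce: tr(a^2) = tr(a) * tr(a) - tr(1) = x^2 - 2
reduce: tr(b a^2 b) = tr(b) * tr(a^2 b) - tr(a^2) = x*y*z - x^2 - y^2 + 2
reduce: tr(a b a^2 b a) = tr(a) * tr(b a^2 b a) - tr(b a^2 b) = x^2*z^2 - 2*x*y*z + y^2 - 2
reduce: tr(b a b a b a) = tr(a b) * tr(a b a b) - tr(a^-1 b^-1)   [split at repeated a] = z^3 - 3*z
reduce: tr(b a b a b) = tr(b) * tr(a b a b) - tr(a b a) = y*z^2 - x*z - y
reduce: tr(a b a^2 b a b) = tr(a) * tr(b a b a b a) - tr(b a b a b) = x*z^3 - y*z^2 - 2*x*z + y
tr(a b a b^-1 a b a) = tr(a b a^2 b a) * tr(b) - tr(a b a^2 b a b) = x^2*y*z^2 - 2*x*y^2*z - x*z^3 + y^3 + y*z^2 + 2*x*z - 3*y
reduce: tr(a b a b a b a b) = tr(a b) * tr(a b a b a b) - tr(a^-1 b^-1 a^-1 b^-1)   [split at repeated a] = z^4 - 4*z^2 + 2
tr(a b a b^-1 a b a b) = tr(a b a b a b a) * tr(b) - tr(a b a b a b a b) = x*y*z^3 - y^2*z^2 - z^4 - 2*x*y*z + y^2 + 4*z^2 - 2
tr(b^-1 a b a b^-1 a b a) = tr(a b a b^-1 a b a) * tr(b) - tr(a b a b^-1 a b a b) = x^2*y^2*z^2 - 2*x*y^3*z - 2*x*y*z^3 + y^4 + 2*y^2*z^2 + z^4 + 4*x*y*z - 4*y^2 - 4*z^2 + 2
reduce: tr(a^-1 b^-1 a b a b^-1 a b) = tr(b^-1 a b a b^-1 a b) * tr(a) - tr(b^-1 a b a b^-1 a b a) = -x^2*y^2*z^2 + x^3*y*z + 2*x*y^3*z + 2*x*y*z^3 - x^2*y^2 - x^2*z^2 - y^4 - 2*y^2*z^2 - z^4 - 4*x*y*z + x^2 + 4*y^2 + 4*z^2 - 2
tr(a^-1 b^-1 a b a b^-1 a b^-1) = tr(a^-1 b^-1 a b a b^-1 a) * tr(b) - tr(a^-1 b^-1 a b a b^-1 a b) = x^2*y^2*z^2 - x^3*y*z - x*y^3*z - 2*x*y*z^3 + x^2*y^2 + x^2*z^2 + y^2*z^2 + z^4 + 3*x*y*z - x^2 - y^2 - 4*z^2 + 2
so tr(a b a b^-1 a b) = tr(a b a b a) * tr(b) - tr(a b a b a b) = x*y*z^2 - y^2*z - z^3 - x*y + 3*z
tr(a b a b^-1 a b^-1) = tr(a b a b^-1 a) * tr(b) - tr(a b a b^-1 a b) = x^2*y^2*z - x*y^3 - 2*x*y*z^2 + y^2*z + z^3 + 2*x*y - 3*z
so tr(b^-1 a b a b^-1 a b^-1) = tr(a b a b^-1 a b^-1) * tr(b) - tr(a b a b^-1 a) = x^2*y^3*z - x*y^4 - 2*x*y^2*z^2 - x^2*y*z + y^3*z + y*z^3 + 3*x*y^2 + x*z^2 - 3*y*z - x
so tr(b a b^-1 a b^-1 a^-2 b^-1 a) = tr(a^-1 b^-1 a b a b^-1 a b^-1) * tr(a) - tr(a^-1 b^-1 a b a b^-1 a b^-1 a) = x^3*y^2*z^2 - x^4*y*z - 2*x^2*y^3*z - 2*x^2*y*z^3 + x^3*y^2 + x^3*z^2 + x*y^4 + 3*x*y^2*z^2 + x*z^4 + 4*x^2*y*z - y^3*z - y*z^3 - x^3 - 4*x*y^2 - 5*x*z^2 + 3*y*z + 3*x
so tr(b^-1 a^-1 b a b^-1 a b^-1 a^-2) = tr(b a b^-1 a b^-1 a^-2 b^-1) * tr(a) - tr(b a b^-1 a b^-1 a^-2 b^-1 a) = -x^3*y^2*z^2 + x^4*y*z + 2*x^2*y^3*z + 2*x^2*y*z^3 - x^3*y^2 - x^3*z^2 - x*y^4 - 3*x*y^2*z^2 - x*z^4 - 3*x^2*y*z + y^3*z + y*z^3 + 4*x*y^2 + 4*x*z^2 - 3*y*z - x
tr(b a b^-1 a b) = tr(a b^2 a) * tr(b) - tr(a b^2 a b) = x*y^2*z - x^2*y - y^3 - y*z^2 + x*z + 3*y
reduce: tr(a^-1 b a b^-1 a b) = tr(b a b^-1 a b) * tr(a) - tr(b a b^-1 a b a) = x^2*y^2*z - x^3*y - x*y^3 - 2*x*y*z^2 + x^2*z + y^2*z + z^3 + 4*x*y - 3*z
so tr(a^-1 b a b^-1 a b^-1) = tr(a^-1 b a b^-1 a) * tr(b) - tr(a^-1 b a b^-1 a b) = -x^2*y^2*z + x^3*y + x*y^3 + 2*x*y*z^2 - x^2*z - y^2*z - z^3 - 3*x*y + 3*z
tr(a b^-1 a) = tr(a^2) * tr(b) - tr(a^2 b) = x^2*y - x*z - y
reduce: tr(b a b^-1 a b^-1 a^-2) = tr(a^-1 b a b^-1 a b^-1) * tr(a) - tr(a^-1 b a b^-1 a b^-1 a) = -x^3*y^2*z + x^4*y + x^2*y^3 + 2*x^2*y*z^2 - x^3*z - x*y^2*z - x*z^3 - 4*x^2*y + 4*x*z + y
so tr(a^-1 b a b^-1 a b^-1 a^-2) = tr(b a b^-1 a b^-1 a^-2) * tr(a) - tr(b a b^-1 a b^-1 a^-1) = -x^4*y^2*z + x^5*y + x^3*y^3 + 2*x^3*y*z^2 - x^4*z - x^2*z^3 - 5*x^3*y - x*y^3 - 2*x*y*z^2 + 5*x^2*z + y^2*z + z^3 + 4*x*y - 3*z
tr(b^-1 a^-2 b^-2 a^-1 b a b^-1 a) = tr(b^-1 a^-1 b a b^-1 a b^-1 a^-2) * tr(b) - tr(b^-1 a^-1 b a b^-1 a b^-1 a^-2 b) = -x^3*y^3*z^2 + 2*x^4*y^2*z + 2*x^2*y^4*z + 2*x^2*y^2*z^3 - x^5*y - 2*x^3*y^3 - 3*x^3*y*z^2 - x*y^5 - 3*x*y^3*z^2 - x*y*z^4 + x^4*z - 3*x^2*y^2*z + x^2*z^3 + y^4*z + y^2*z^3 + 5*x^3*y + 5*x*y^3 + 6*x*y*z^2 - 5*x^2*z - 4*y^2*z - z^3 - 5*x*y + 3*z

-x^3*y^3*z^2 + 2*x^4*y^2*z + 2*x^2*y^4*z + 2*x^2*y^2*z^3 - x^5*y - 2*x^3*y^3 - 3*x^3*y*z^2 - x*y^5 - 3*x*y^3*z^2 - x*y*z^4 + x^4*z - 3*x^2*y^2*z + x^2*z^3 + y^4*z + y^2*z^3 + 5*x^3*y + 5*x*y^3 + 6*x*y*z^2 - 5*x^2*z - 4*y^2*z - z^3 - 5*x*y + 3*z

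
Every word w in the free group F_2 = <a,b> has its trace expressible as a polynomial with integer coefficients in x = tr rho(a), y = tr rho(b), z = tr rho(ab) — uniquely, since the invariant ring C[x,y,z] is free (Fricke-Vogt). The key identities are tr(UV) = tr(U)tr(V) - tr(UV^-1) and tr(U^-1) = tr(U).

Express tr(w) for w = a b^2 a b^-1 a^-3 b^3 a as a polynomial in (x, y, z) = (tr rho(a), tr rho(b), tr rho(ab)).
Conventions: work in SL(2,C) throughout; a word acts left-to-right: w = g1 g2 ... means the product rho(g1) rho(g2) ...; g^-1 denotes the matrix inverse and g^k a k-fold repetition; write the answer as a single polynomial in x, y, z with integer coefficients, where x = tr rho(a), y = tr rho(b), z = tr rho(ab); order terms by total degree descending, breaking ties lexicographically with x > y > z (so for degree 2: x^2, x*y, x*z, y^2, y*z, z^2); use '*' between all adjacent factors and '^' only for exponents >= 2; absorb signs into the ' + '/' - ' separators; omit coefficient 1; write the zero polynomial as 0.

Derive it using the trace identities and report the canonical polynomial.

trace(a^2 b) = trace(a) * trace(b a) - trace(b) = x*z - y
trace(a^2) = trace(a) * trace(a) - trace(1) = x^2 - 2
and trace(b a^2 b) = trace(b) * trace(a^2 b) - trace(a^2) = x*y*z - x^2 - y^2 + 2
trace(b^2 a^2 b) = trace(b) * trace(b a^2 b) - trace(b a^2) = x*y^2*z - x^2*y - y^3 - x*z + 3*y
next, trace(b a^2 b^3) = trace(b) * trace(b^2 a^2 b) - trace(b^2 a^2) = x*y^3*z - x^2*y^2 - y^4 - 2*x*y*z + x^2 + 4*y^2 - 2
and trace(b^3 a^2 b^2) = trace(b) * trace(b a^2 b^3) - trace(b a^2 b^2) = x*y^4*z - x^2*y^3 - y^5 - 3*x*y^2*z + 2*x^2*y + 5*y^3 + x*z - 5*y
trace(a b a b) = trace(a b) * trace(a b) - trace(1)   [split at repeated a] = z^2 - 2
trace(b a b^2 a) = trace(b) * trace(a b a b) - trace(a b a) = y*z^2 - x*z - y
trace(b a b) = trace(b) * trace(a b) - trace(a) = y*z - x
and trace(b a b^2) = trace(b) * trace(b a b) - trace(b a) = y^2*z - x*y - z
trace(a b^2 a^2 b) = trace(a) * trace(b a b^2 a) - trace(b a b^2) = x*y*z^2 - x^2*z - y^2*z + z
next, trace(a b^2 a^2) = trace(a) * trace(b^2 a^2) - trace(b^2 a) = x^2*y*z - x^3 - x*y^2 - y*z + 3*x
and trace(a^2 b^2 a b^2) = trace(b) * trace(a b^2 a^2 b) - trace(a b^2 a^2) = x*y^2*z^2 - 2*x^2*y*z - y^3*z + x^3 + x*y^2 + 2*y*z - 3*x
trace(a b a^2 b) = trace(a) * trace(b a b a) - trace(b a b) = x*z^2 - y*z - x
next, trace(a b a^2) = trace(a) * trace(a b a) - trace(a b) = x^2*z - x*y - z
trace(a^2 b^2 a b) = trace(b) * trace(a b a^2 b) - trace(a b a^2) = x*y*z^2 - x^2*z - y^2*z + z
next, trace(b^3 a^2 b^2 a) = trace(b) * trace(a^2 b^2 a b^2) - trace(a^2 b^2 a b) = x*y^3*z^2 - 2*x^2*y^2*z - y^4*z + x^3*y + x*y^3 - x*y*z^2 + x^2*z + 3*y^2*z - 3*x*y - z
and trace(a^-1 b^3 a^2 b^2) = trace(b^3 a^2 b^2) * trace(a) - trace(b^3 a^2 b^2 a) = x^2*y^4*z - x^3*y^3 - x*y^5 - x*y^3*z^2 - x^2*y^2*z + y^4*z + x^3*y + 4*x*y^3 + x*y*z^2 - 3*y^2*z - 2*x*y + z
trace(b^3 a^2 b^2 a b) = trace(b) * trace(a^2 b^2 a b^3) - trace(a^2 b^2 a b^2) = x*y^4*z^2 - 2*x^2*y^3*z - y^5*z + x^3*y^2 + x*y^4 - 2*x*y^2*z^2 + 3*x^2*y*z + 4*y^3*z - x^3 - 4*x*y^2 - 3*y*z + 3*x
and trace(b a b a b a) = trace(a b a b) * trace(a b) - trace(b a)   [split at repeated a] = z^3 - 3*z
trace(a^2 b a b a b) = trace(a) * trace(b a b a b a) - trace(b a b a b) = x*z^3 - y*z^2 - 2*x*z + y
next, trace(a^2 b a b a) = trace(a) * trace(b a b a^2) - trace(b a b a) = x^2*z^2 - x*y*z - x^2 - z^2 + 2
trace(a^2 b a b a b^2) = trace(b) * trace(a^2 b a b a b) - trace(a^2 b a b a) = x*y*z^3 - x^2*z^2 - y^2*z^2 - x*y*z + x^2 + y^2 + z^2 - 2
trace(a b a b^3 a^2 b) = trace(b) * trace(a^2 b a b a b^2) - trace(a^2 b a b a b) = x*y^2*z^3 - x^2*y*z^2 - y^3*z^2 - x*y^2*z - x*z^3 + x^2*y + y^3 + 2*y*z^2 + 2*x*z - 3*y
next, trace(a^3 b a) = trace(a) * trace(b a^3) - trace(b a^2) = x^3*z - x^2*y - 2*x*z + y
next, trace(b a^3 b a b) = trace(b) * trace(a^3 b a b) - trace(a^3 b a) = x^2*y*z^2 - x^3*z - x*y^2*z - y*z^2 + 2*x*z + y
and trace(a b a b^3 a^2) = trace(b) * trace(b a^3 b a b) - trace(b a^3 b a) = x^2*y^2*z^2 - x^3*y*z - x*y^3*z - x^2*z^2 - y^2*z^2 + 3*x*y*z + x^2 + y^2 + z^2 - 2
trace(b^3 a^2 b^2 a b a) = trace(b) * trace(a b a b^3 a^2 b) - trace(a b a b^3 a^2) = x*y^3*z^3 - 2*x^2*y^2*z^2 - y^4*z^2 + x^3*y*z - x*y*z^3 + x^2*y^2 + x^2*z^2 + y^4 + 3*y^2*z^2 - x*y*z - x^2 - 4*y^2 - z^2 + 2
trace(a^-1 b^3 a^2 b^2 a b) = trace(b^3 a^2 b^2 a b) * trace(a) - trace(b^3 a^2 b^2 a b a) = x^2*y^4*z^2 - 2*x^3*y^3*z - x*y^5*z - x*y^3*z^3 + x^4*y^2 + x^2*y^4 + y^4*z^2 + 2*x^3*y*z + 4*x*y^3*z + x*y*z^3 - x^4 - 5*x^2*y^2 - x^2*z^2 - y^4 - 3*y^2*z^2 - 2*x*y*z + 4*x^2 + 4*y^2 + z^2 - 2
next, trace(a^-2 b^3 a^2 b^2 a b) = trace(a^-1 b^3 a^2 b^2 a b) * trace(a) - trace(a^-1 b^3 a^2 b^2 a b a) = x^3*y^4*z^2 - 2*x^4*y^3*z - x^2*y^5*z - x^2*y^3*z^3 + x^5*y^2 + x^3*y^4 + 2*x^4*y*z + 6*x^2*y^3*z + x^2*y*z^3 + y^5*z - x^5 - 6*x^3*y^2 - x^3*z^2 - 2*x*y^4 - x*y^2*z^2 - 5*x^2*y*z - 4*y^3*z + 5*x^3 + 8*x*y^2 + x*z^2 + 3*y*z - 5*x
trace(b^3 a^2 b^2 a b^-1 a^-2) = trace(a^-2 b^3 a^2 b^2 a) * trace(b) - trace(a^-2 b^3 a^2 b^2 a b) = -x^3*y^4*z^2 + 2*x^4*y^3*z + 2*x^2*y^5*z + x^2*y^3*z^3 - x^5*y^2 - 2*x^3*y^4 - x*y^6 - x*y^4*z^2 - 2*x^4*y*z - 7*x^2*y^3*z - x^2*y*z^3 + x^5 + 7*x^3*y^2 + x^3*z^2 + 6*x*y^4 + 2*x*y^2*z^2 + 5*x^2*y*z + y^3*z - 5*x^3 - 10*x*y^2 - x*z^2 - 2*y*z + 5*x
next, trace(b^3 a^2 b^2 a b^-1 a^-1) = trace(a^-1 b^3 a^2 b^2 a) * trace(b) - trace(a^-1 b^3 a^2 b^2 a b) = -x^2*y^4*z^2 + 2*x^3*y^3*z + 2*x*y^5*z + x*y^3*z^3 - x^4*y^2 - 2*x^2*y^4 - y^6 - y^4*z^2 - 2*x^3*y*z - 7*x*y^3*z - x*y*z^3 + x^4 + 7*x^2*y^2 + x^2*z^2 + 6*y^4 + 3*y^2*z^2 + 3*x*y*z - 4*x^2 - 9*y^2 - z^2 + 2
trace(a b^2 a b^-1 a^-3 b^3 a) = trace(b^3 a^2 b^2 a b^-1 a^-2) * trace(a) - trace(b^3 a^2 b^2 a b^-1 a^-1) = -x^4*y^4*z^2 + 2*x^5*y^3*z + 2*x^3*y^5*z + x^3*y^3*z^3 - x^6*y^2 - 2*x^4*y^4 - x^2*y^6 - 2*x^5*y*z - 9*x^3*y^3*z - x^3*y*z^3 - 2*x*y^5*z - x*y^3*z^3 + x^6 + 8*x^4*y^2 + x^4*z^2 + 8*x^2*y^4 + 2*x^2*y^2*z^2 + y^6 + y^4*z^2 + 7*x^3*y*z + 8*x*y^3*z + x*y*z^3 - 6*x^4 - 17*x^2*y^2 - 2*x^2*z^2 - 6*y^4 - 3*y^2*z^2 - 5*x*y*z + 9*x^2 + 9*y^2 + z^2 - 2

-x^4*y^4*z^2 + 2*x^5*y^3*z + 2*x^3*y^5*z + x^3*y^3*z^3 - x^6*y^2 - 2*x^4*y^4 - x^2*y^6 - 2*x^5*y*z - 9*x^3*y^3*z - x^3*y*z^3 - 2*x*y^5*z - x*y^3*z^3 + x^6 + 8*x^4*y^2 + x^4*z^2 + 8*x^2*y^4 + 2*x^2*y^2*z^2 + y^6 + y^4*z^2 + 7*x^3*y*z + 8*x*y^3*z + x*y*z^3 - 6*x^4 - 17*x^2*y^2 - 2*x^2*z^2 - 6*y^4 - 3*y^2*z^2 - 5*x*y*z + 9*x^2 + 9*y^2 + z^2 - 2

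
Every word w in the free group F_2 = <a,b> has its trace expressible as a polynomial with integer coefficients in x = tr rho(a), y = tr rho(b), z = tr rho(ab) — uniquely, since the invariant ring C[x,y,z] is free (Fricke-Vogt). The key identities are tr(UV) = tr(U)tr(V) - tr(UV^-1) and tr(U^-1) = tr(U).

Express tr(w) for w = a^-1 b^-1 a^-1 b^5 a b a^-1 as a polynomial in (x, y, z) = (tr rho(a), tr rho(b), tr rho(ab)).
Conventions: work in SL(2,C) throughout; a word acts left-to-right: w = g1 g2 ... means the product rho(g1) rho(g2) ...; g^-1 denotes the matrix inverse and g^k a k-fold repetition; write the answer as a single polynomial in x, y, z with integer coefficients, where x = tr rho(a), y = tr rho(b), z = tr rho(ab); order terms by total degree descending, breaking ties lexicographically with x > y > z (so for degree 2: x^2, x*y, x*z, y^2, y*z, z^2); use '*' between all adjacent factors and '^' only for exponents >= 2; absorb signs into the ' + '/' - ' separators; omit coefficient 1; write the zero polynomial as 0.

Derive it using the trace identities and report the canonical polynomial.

and tr(b a b) = tr(b) tr(a b) - tr(a) = y*z - x
next, tr(a b^3) = tr(b) tr(b a b) - tr(b a) = y^2*z - x*y - z
tr(b a b^3) = tr(b) tr(a b^3) - tr(a b^2) = y^3*z - x*y^2 - 2*y*z + x
next, tr(b^4 a b) = tr(b) tr(b a b^3) - tr(b a b^2) = y^4*z - x*y^3 - 3*y^2*z + 2*x*y + z
next, tr(a b a b) = tr(b a) tr(b a) - tr(1) = z^2 - 2
and tr(a b a) = tr(a) tr(b a) - tr(b) = x*z - y
tr(b a b a b) = tr(b) tr(a b a b) - tr(a b a) = y*z^2 - x*z - y
tr(a b a b^3) = tr(b) tr(b a b a b) - tr(b a b a) = y^2*z^2 - x*y*z - y^2 - z^2 + 2
next, tr(b^4 a b a) = tr(b) tr(a b a b^3) - tr(a b a b^2) = y^3*z^2 - x*y^2*z - y^3 - 2*y*z^2 + x*z + 3*y
tr(a^-1 b^4 a b) = tr(b^4 a b) tr(a) - tr(b^4 a b a) = x*y^4*z - x^2*y^3 - y^3*z^2 - 2*x*y^2*z + 2*x^2*y + y^3 + 2*y*z^2 - 3*y
tr(b^4 a b a^-2) = tr(a^-1 b^4 a b) tr(a) - tr(a^-1 b^4 a b a) = x^2*y^4*z - x^3*y^3 - x*y^3*z^2 - 2*x^2*y^2*z - y^4*z + 2*x^3*y + 2*x*y^3 + 2*x*y*z^2 + 3*y^2*z - 5*x*y - z
tr(b^5 a b) = tr(b) tr(b^3 a b^2) - tr(b^3 a b) = y^5*z - x*y^4 - 4*y^3*z + 3*x*y^2 + 3*y*z - x
next, tr(b^5 a b a) = tr(b) tr(b^2 a b a b^2) - tr(b^2 a b a b) = y^4*z^2 - x*y^3*z - y^4 - 3*y^2*z^2 + 2*x*y*z + 4*y^2 + z^2 - 2
and tr(b^5 a b a^-1) = tr(b^5 a b) tr(a) - tr(b^5 a b a) = x*y^5*z - x^2*y^4 - y^4*z^2 - 3*x*y^3*z + 3*x^2*y^2 + y^4 + 3*y^2*z^2 + x*y*z - x^2 - 4*y^2 - z^2 + 2
tr(b^2) = tr(b) tr(b) - tr(1) = y^2 - 2
next, tr(a b^2 a) = tr(a) tr(b^2 a) - tr(b^2) = x*y*z - x^2 - y^2 + 2
tr(a b^2 a b^2) = tr(b) tr(a b^2 a b) - tr(a b^2 a) = y^2*z^2 - 2*x*y*z + x^2 - 2
tr(a b^2 a b^3) = tr(b) tr(a b^2 a b^2) - tr(a b^2 a b) = y^3*z^2 - 2*x*y^2*z + x^2*y - y*z^2 + x*z - y
tr(b a b^2 a b^3) = tr(b) tr(a b^2 a b^3) - tr(a b^2 a b^2) = y^4*z^2 - 2*x*y^3*z + x^2*y^2 - 2*y^2*z^2 + 3*x*y*z - x^2 - y^2 + 2
tr(b a b^5 a b) = tr(b) tr(b a b^2 a b^3) - tr(b a b^2 a b^2) = y^5*z^2 - 2*x*y^4*z + x^2*y^3 - 3*y^3*z^2 + 5*x*y^2*z - 2*x^2*y - y^3 + y*z^2 - x*z + 3*y
next, tr(a b a b a b) = tr(a b) tr(a b a b) - tr(a^-1 b^-1) = z^3 - 3*z
next, tr(a b a b a) = tr(a) tr(b a b a) - tr(b a b) = x*z^2 - y*z - x
tr(b a b a b a b) = tr(b) tr(a b a b a b) - tr(a b a b a) = y*z^3 - x*z^2 - 2*y*z + x
and tr(a b a b a b^3) = tr(b) tr(b a b a b a b) - tr(b a b a b a) = y^2*z^3 - x*y*z^2 - 2*y^2*z - z^3 + x*y + 3*z
tr(b^2 a b a b a b^2) = tr(b) tr(a b a b a b^3) - tr(a b a b a b^2) = y^3*z^3 - x*y^2*z^2 - 2*y^3*z - 2*y*z^3 + x*y^2 + x*z^2 + 5*y*z - x
next, tr(b a b^5 a b a) = tr(b) tr(b^2 a b a b a b^2) - tr(b^2 a b a b a b) = y^4*z^3 - x*y^3*z^2 - 2*y^4*z - 3*y^2*z^3 + x*y^3 + 2*x*y*z^2 + 7*y^2*z + z^3 - 2*x*y - 3*z
tr(a^-1 b a b^5 a b) = tr(b a b^5 a b) tr(a) - tr(b a b^5 a b a) = x*y^5*z^2 - 2*x^2*y^4*z - y^4*z^3 + x^3*y^3 - 2*x*y^3*z^2 + 5*x^2*y^2*z + 2*y^4*z + 3*y^2*z^3 - 2*x^3*y - 2*x*y^3 - x*y*z^2 - x^2*z - 7*y^2*z - z^3 + 5*x*y + 3*z
and tr(a b^5 a b a^-2 b) = tr(a^-1 b a b^5 a b) tr(a) - tr(a^-1 b a b^5 a b a) = x^2*y^5*z^2 - 2*x^3*y^4*z - x*y^4*z^3 + x^4*y^3 - 2*x^2*y^3*z^2 - y^5*z^2 + 5*x^3*y^2*z + 4*x*y^4*z + 3*x*y^2*z^3 - 2*x^4*y - 3*x^2*y^3 - x^2*y*z^2 + 3*y^3*z^2 - x^3*z - 12*x*y^2*z - x*z^3 + 7*x^2*y + y^3 - y*z^2 + 4*x*z - 3*y
tr(b^5 a b a^-2 b^-1 a) = tr(a b^5 a b a^-2) tr(b) - tr(a b^5 a b a^-2 b) = -x^2*y^5*z^2 + 2*x^3*y^4*z + x*y^6*z + x*y^4*z^3 - x^4*y^3 - x^2*y^5 + 2*x^2*y^3*z^2 - 5*x^3*y^2*z - 7*x*y^4*z - 3*x*y^2*z^3 + 2*x^4*y + 6*x^2*y^3 + x^2*y*z^2 + y^5 + x^3*z + 13*x*y^2*z + x*z^3 - 8*x^2*y - 5*y^3 - 4*x*z + 5*y
tr(a^-1 b^-1 a^-1 b^5 a b a^-1) = tr(b^5 a b a^-2 b^-1) tr(a) - tr(b^5 a b a^-2 b^-1 a) = x^2*y^5*z^2 - x^3*y^4*z - x*y^6*z - x*y^4*z^3 + x^2*y^5 - 3*x^2*y^3*z^2 + 3*x^3*y^2*z + 6*x*y^4*z + 3*x*y^2*z^3 - 4*x^2*y^3 + x^2*y*z^2 - y^5 - x^3*z - 10*x*y^2*z - x*z^3 + 3*x^2*y + 5*y^3 + 3*x*z - 5*y

x^2*y^5*z^2 - x^3*y^4*z - x*y^6*z - x*y^4*z^3 + x^2*y^5 - 3*x^2*y^3*z^2 + 3*x^3*y^2*z + 6*x*y^4*z + 3*x*y^2*z^3 - 4*x^2*y^3 + x^2*y*z^2 - y^5 - x^3*z - 10*x*y^2*z - x*z^3 + 3*x^2*y + 5*y^3 + 3*x*z - 5*y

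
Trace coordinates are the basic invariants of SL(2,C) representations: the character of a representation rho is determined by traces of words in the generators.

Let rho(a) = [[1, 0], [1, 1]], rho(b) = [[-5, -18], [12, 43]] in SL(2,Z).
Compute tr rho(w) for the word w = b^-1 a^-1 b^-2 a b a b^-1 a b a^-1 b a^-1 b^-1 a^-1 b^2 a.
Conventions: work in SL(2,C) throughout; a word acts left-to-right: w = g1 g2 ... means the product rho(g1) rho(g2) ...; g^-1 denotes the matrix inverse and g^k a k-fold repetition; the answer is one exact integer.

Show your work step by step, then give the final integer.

rho(b^-1) = [[43, 18], [-12, -5]]
... * rho(a^-1) = [[1, 0], [-1, 1]]  ->  [[25, 18], [-7, -5]]
... * rho(b^-1) = [[43, 18], [-12, -5]]  ->  [[859, 360], [-241, -101]]
... * rho(b^-1) = [[43, 18], [-12, -5]]  ->  [[32617, 13662], [-9151, -3833]]
... * rho(a) = [[1, 0], [1, 1]]  ->  [[46279, 13662], [-12984, -3833]]
... * rho(b) = [[-5, -18], [12, 43]]  ->  [[-67451, -245556], [18924, 68893]]
... * rho(a) = [[1, 0], [1, 1]]  ->  [[-313007, -245556], [87817, 68893]]
... * rho(b^-1) = [[43, 18], [-12, -5]]  ->  [[-10512629, -4406346], [2949415, 1236241]]
... * rho(a) = [[1, 0], [1, 1]]  ->  [[-14918975, -4406346], [4185656, 1236241]]
... * rho(b) = [[-5, -18], [12, 43]]  ->  [[21718723, 79068672], [-6093388, -22183445]]
... * rho(a^-1) = [[1, 0], [-1, 1]]  ->  [[-57349949, 79068672], [16090057, -22183445]]
... * rho(b) = [[-5, -18], [12, 43]]  ->  [[1235573809, 4432251978], [-346651625, -1243509161]]
... * rho(a^-1) = [[1, 0], [-1, 1]]  ->  [[-3196678169, 4432251978], [896857536, -1243509161]]
... * rho(b^-1) = [[43, 18], [-12, -5]]  ->  [[-190644185003, -79701466932], [53486983980, 22360981453]]
... * rho(a^-1) = [[1, 0], [-1, 1]]  ->  [[-110942718071, -79701466932], [31126002527, 22360981453]]
... * rho(b) = [[-5, -18], [12, 43]]  ->  [[-401704012829, -1430194152798], [112701764801, 401254156993]]
... * rho(b) = [[-5, -18], [12, 43]]  ->  [[-15153809769431, -54267676339392], [4251541059911, 15225296984281]]
... * rho(a) = [[1, 0], [1, 1]]  ->  [[-69421486108823, -54267676339392], [19476838044192, 15225296984281]]
tr = -69421486108823 + 15225296984281 = -54196189124542

-54196189124542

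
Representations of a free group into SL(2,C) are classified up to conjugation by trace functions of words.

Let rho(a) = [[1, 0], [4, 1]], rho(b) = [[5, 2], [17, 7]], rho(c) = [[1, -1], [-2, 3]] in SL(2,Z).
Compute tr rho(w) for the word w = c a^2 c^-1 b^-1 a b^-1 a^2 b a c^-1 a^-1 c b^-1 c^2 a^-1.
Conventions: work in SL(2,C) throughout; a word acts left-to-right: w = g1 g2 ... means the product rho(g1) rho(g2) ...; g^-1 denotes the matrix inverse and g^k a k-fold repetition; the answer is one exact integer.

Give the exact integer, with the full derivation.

-20321086

rho(c) = [[1, -1], [-2, 3]]
... * rho(a) = [[1, 0], [4, 1]]  ->  [[-3, -1], [10, 3]]
... * rho(a) = [[1, 0], [4, 1]]  ->  [[-7, -1], [22, 3]]
... * rho(c^-1) = [[3, 1], [2, 1]]  ->  [[-23, -8], [72, 25]]
... * rho(b^-1) = [[7, -2], [-17, 5]]  ->  [[-25, 6], [79, -19]]
... * rho(a) = [[1, 0], [4, 1]]  ->  [[-1, 6], [3, -19]]
... * rho(b^-1) = [[7, -2], [-17, 5]]  ->  [[-109, 32], [344, -101]]
... * rho(a) = [[1, 0], [4, 1]]  ->  [[19, 32], [-60, -101]]
... * rho(a) = [[1, 0], [4, 1]]  ->  [[147, 32], [-464, -101]]
... * rho(b) = [[5, 2], [17, 7]]  ->  [[1279, 518], [-4037, -1635]]
... * rho(a) = [[1, 0], [4, 1]]  ->  [[3351, 518], [-10577, -1635]]
... * rho(c^-1) = [[3, 1], [2, 1]]  ->  [[11089, 3869], [-35001, -12212]]
... * rho(a^-1) = [[1, 0], [-4, 1]]  ->  [[-4387, 3869], [13847, -12212]]
... * rho(c) = [[1, -1], [-2, 3]]  ->  [[-12125, 15994], [38271, -50483]]
... * rho(b^-1) = [[7, -2], [-17, 5]]  ->  [[-356773, 104220], [1126108, -328957]]
... * rho(c) = [[1, -1], [-2, 3]]  ->  [[-565213, 669433], [1784022, -2112979]]
... * rho(c) = [[1, -1], [-2, 3]]  ->  [[-1904079, 2573512], [6009980, -8122959]]
... * rho(a^-1) = [[1, 0], [-4, 1]]  ->  [[-12198127, 2573512], [38501816, -8122959]]
tr = -12198127 + -8122959 = -20321086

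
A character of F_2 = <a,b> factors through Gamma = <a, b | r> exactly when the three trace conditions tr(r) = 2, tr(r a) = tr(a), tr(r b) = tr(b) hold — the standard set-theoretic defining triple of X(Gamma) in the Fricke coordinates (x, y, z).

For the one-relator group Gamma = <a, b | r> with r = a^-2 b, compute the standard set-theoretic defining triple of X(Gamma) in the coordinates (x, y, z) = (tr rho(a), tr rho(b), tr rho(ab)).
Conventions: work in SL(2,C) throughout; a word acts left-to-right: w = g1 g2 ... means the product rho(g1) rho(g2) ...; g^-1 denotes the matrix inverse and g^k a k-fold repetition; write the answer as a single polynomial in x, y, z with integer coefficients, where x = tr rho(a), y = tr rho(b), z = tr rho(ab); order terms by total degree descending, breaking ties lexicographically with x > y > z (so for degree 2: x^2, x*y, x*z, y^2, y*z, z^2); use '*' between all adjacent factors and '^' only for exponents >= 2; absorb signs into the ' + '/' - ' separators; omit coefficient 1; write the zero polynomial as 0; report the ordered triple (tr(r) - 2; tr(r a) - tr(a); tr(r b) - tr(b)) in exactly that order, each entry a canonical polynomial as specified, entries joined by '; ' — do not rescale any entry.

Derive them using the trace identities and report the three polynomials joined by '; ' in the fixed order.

trace(b a^-1) = trace(b) trace(a) - trace(b a) = x*y - z
reduce: trace(a^-2 b) = trace(b a^-1) trace(a) - trace(b) = x^2*y - x*z - y
trace(b^2) = trace(b) trace(b) - trace(1) = y^2 - 2
so trace(b^2 a) = trace(b) trace(a b) - trace(a) = y*z - x
so trace(b^2 a^-1) = trace(b^2) trace(a) - trace(b^2 a) = x*y^2 - y*z - x
trace(a^-2 b^2) = trace(b^2 a^-1) trace(a) - trace(b^2) = x^2*y^2 - x*y*z - x^2 - y^2 + 2
assemble the triple (trace(r) - 2; trace(r a) - x; trace(r b) - y)

x^2*y - x*z - y - 2; x*y - x - z; x^2*y^2 - x*y*z - x^2 - y^2 - y + 2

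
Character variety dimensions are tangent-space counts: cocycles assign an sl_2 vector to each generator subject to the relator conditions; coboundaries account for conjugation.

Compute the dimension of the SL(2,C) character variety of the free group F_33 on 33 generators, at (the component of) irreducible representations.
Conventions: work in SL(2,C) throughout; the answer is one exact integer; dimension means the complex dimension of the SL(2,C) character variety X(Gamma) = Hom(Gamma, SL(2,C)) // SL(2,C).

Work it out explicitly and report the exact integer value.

96

Here Gamma is free of rank 33 — no relator constrains a cocycle.
So Z^1 = (sl_2)^33 in full: dim Z^1 = 99.
dim B^1 = 3: the coboundary map is injective because an irreducible image has centralizer 0 in sl_2.
Therefore dim X = 99 - 3 = 96.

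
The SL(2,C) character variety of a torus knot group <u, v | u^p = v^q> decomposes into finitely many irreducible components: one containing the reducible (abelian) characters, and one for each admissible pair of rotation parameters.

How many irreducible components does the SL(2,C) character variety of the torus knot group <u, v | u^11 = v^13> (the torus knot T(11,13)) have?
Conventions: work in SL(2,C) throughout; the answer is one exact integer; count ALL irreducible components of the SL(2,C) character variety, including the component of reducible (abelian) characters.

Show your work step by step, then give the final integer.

Gamma = < u, v | u^11 = v^13 > (torus knot T(11,13)); the central element u^11 = v^13 acts as +I or -I in any irreducible SL(2,C) representation.
This locks tr(u) to 2*cos(pi*alpha/11), alpha in 1..10, and tr(v) to 2*cos(pi*beta/13), beta in 1..12, on each component of irreducible characters.
u^11 = (-1)^alpha I and v^13 = (-1)^beta I must agree, so alpha and beta have equal parity.
Counting: 5 odd alphas x 6 odd betas + 5 even alphas x 6 even betas = 30 + 30 = 60.
components with irreducible characters: 60; plus the single component of reducible (abelian) characters: total 61.

61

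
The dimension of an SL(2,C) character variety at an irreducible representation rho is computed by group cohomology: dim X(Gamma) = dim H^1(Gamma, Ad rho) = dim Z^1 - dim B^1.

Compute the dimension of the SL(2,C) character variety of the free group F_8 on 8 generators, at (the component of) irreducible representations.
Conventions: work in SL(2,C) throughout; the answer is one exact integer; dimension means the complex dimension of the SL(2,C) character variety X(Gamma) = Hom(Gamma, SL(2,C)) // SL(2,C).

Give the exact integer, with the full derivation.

21

Gamma = F_8 has 8 generators and no relators.
So Z^1 = (sl_2)^8 in full: dim Z^1 = 24.
At an irreducible rho the centralizer of the image in sl_2 is 0, so the coboundary map sl_2 -> Z^1 is injective: dim B^1 = 3.
Therefore dim X = 24 - 3 = 21.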